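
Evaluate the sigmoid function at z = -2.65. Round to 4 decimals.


First, exp(2.6500) = 14.1540.
Then sigma(z) = 1/(1 + 14.1540) = 0.0660.

0.0660


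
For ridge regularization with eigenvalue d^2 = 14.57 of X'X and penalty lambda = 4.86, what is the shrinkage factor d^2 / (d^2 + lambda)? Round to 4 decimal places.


Compute the denominator: 14.57 + 4.86 = 19.4300.
Shrinkage factor = 14.57 / 19.4300 = 0.7499.

0.7499


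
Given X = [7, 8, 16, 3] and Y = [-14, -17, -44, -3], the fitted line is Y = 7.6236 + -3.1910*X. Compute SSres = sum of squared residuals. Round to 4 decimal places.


Predicted values from Y = 7.6236 + -3.1910*X.
Residuals: [0.7134, 0.9044, -0.5676, -1.0506].
SSres = 2.7528.

2.7528


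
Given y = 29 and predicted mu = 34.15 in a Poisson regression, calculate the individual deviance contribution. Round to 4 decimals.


First: ln(29/34.15) = -0.163467.
Then: 29 * -0.163467 = -4.740543.
y - mu = 29 - 34.15 = -5.15.
D = 2(-4.740543 - -5.15) = 0.818914, which rounds to 0.8189.

0.8189


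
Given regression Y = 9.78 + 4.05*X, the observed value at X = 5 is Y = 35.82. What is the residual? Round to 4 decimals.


Compute yhat = 9.78 + (4.05)(5) = 30.0300.
Residual = actual - predicted = 35.82 - 30.0300 = 5.7900.

5.7900


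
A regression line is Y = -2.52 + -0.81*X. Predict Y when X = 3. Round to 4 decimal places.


Substitute X = 3 into the equation:
Y = -2.52 + -0.81 * 3 = -2.52 + -2.4300 = -4.9500.

-4.9500


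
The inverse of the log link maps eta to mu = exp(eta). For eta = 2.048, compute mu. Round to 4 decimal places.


Apply the inverse link:
mu = e^2.048 = 7.7524.

7.7524


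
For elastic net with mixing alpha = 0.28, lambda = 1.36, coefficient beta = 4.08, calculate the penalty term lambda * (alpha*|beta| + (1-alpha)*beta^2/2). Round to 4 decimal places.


alpha * |beta| = 0.28 * 4.08 = 1.1424.
(1-alpha) * beta^2/2 = 0.72 * 16.6464/2 = 5.9927.
Total = 1.36 * (1.1424 + 5.9927) = 9.7037.

9.7037


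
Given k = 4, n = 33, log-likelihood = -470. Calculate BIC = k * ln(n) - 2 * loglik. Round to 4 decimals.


Compute k*ln(n) = 4*ln(33) = 4*3.496508 = 13.986032.
Then -2*loglik = 940.
BIC = 13.986032 + 940 = 953.986032, which rounds to 953.9860.

953.9860


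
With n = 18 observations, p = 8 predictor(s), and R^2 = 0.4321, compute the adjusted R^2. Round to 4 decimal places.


Adjusted R^2 = 1 - (1 - R^2) * (n-1)/(n-p-1).
(1 - R^2) = 0.5679.
(n-1)/(n-p-1) = 17/9.
(1 - R^2) * (n-1) = 0.5679 * 17 = 9.6543.
Divide by (n-p-1): 9.6543 / 9 = 1.0727.
Adj R^2 = 1 - 1.0727 = -0.0727.

-0.0727


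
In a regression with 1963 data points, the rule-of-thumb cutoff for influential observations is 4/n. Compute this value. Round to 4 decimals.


Cook's distance cutoff = 4/n = 4/1963.
= 0.0020.

0.0020


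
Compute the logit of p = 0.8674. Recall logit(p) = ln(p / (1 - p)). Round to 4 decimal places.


Compute the odds: 0.8674/0.1326 = 6.5415.
Take the natural log: ln(6.5415) = 1.8782.

1.8782


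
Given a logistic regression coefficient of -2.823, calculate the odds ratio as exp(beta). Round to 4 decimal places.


Odds ratio = exp(beta) = exp(-2.823).
= 0.0594.

0.0594


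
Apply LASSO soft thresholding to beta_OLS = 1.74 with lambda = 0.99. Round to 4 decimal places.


Check: |1.74| = 1.74 vs lambda = 0.99.
Since |beta| > lambda, coefficient = sign(beta)*(|beta| - lambda) = 0.7500.
Soft-thresholded coefficient = 0.7500.

0.7500


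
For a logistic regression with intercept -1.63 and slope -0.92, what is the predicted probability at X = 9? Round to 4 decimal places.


Linear predictor: z = -1.63 + -0.92 * 9 = -9.9100.
P = 1/(1 + exp(9.9100)) = 1/(1 + 20130.6740) = 0.0000.

0.0000


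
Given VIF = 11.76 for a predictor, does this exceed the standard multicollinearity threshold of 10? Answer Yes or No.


Check: VIF = 11.76 vs threshold = 10.
Since 11.76 >= 10, the answer is Yes.

Yes


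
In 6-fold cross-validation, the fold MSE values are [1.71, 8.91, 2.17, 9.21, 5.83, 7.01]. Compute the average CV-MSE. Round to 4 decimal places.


Add all fold MSEs: 34.8400.
Divide by k = 6: 34.8400/6 = 5.8067.

5.8067


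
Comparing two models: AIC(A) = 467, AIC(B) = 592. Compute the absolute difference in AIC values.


Absolute difference = |467 - 592| = 125.
The model with lower AIC (A) is preferred.

125


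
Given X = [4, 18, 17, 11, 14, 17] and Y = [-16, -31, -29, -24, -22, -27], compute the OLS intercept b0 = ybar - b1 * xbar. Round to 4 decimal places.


The slope is b1 = -0.9505.
Sample means are xbar = 13.5000 and ybar = -24.8333.
Intercept: b0 = -24.8333 - (-0.9505)(13.5000) = -12.0012.

-12.0012


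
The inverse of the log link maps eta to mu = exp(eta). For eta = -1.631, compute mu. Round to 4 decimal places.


Apply the inverse link:
mu = e^-1.631 = 0.1957.

0.1957


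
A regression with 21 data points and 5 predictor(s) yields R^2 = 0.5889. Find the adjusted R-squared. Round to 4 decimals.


Using the formula:
(1 - 0.5889) = 0.4111.
Multiply by 20/15: 0.4111 * 20 = 8.2220, then 8.2220 / 15 = 0.5481.
Adj R^2 = 1 - 0.5481 = 0.4519.

0.4519


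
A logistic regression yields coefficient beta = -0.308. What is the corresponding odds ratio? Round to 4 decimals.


Odds ratio = exp(beta) = exp(-0.308).
= 0.7349.

0.7349


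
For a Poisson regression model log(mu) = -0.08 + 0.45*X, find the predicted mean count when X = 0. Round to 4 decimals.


Linear predictor: eta = -0.08 + (0.45)(0) = -0.0800.
Expected count: mu = exp(-0.0800) = 0.9231.

0.9231


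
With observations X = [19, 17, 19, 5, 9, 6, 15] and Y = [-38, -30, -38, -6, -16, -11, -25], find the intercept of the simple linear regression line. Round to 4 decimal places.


The slope is b1 = -2.0847.
Sample means are xbar = 12.8571 and ybar = -23.4286.
Intercept: b0 = -23.4286 - (-2.0847)(12.8571) = 3.3752.

3.3752


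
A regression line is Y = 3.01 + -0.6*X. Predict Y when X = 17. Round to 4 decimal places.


Plug X = 17 into Y = 3.01 + -0.6*X:
Y = 3.01 + -10.2000 = -7.1900.

-7.1900


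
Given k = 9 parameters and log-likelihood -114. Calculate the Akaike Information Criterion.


AIC = 2k - 2*loglik = 2(9) - 2(-114).
= 18 + 228 = 246.

246


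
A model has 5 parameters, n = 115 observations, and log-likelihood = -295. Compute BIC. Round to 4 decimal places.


ln(115) = 4.744932.
k * ln(n) = 5 * 4.744932 = 23.724660.
-2L = 590.
BIC = 23.724660 + 590 = 613.724660, which rounds to 613.7247.

613.7247


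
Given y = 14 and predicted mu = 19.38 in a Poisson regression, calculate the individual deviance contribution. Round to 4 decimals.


Compute y*ln(y/mu) = 14*ln(14/19.38) = 14*-0.325184 = -4.552576.
y - mu = -5.38.
D = 2*(-4.552576 - (-5.38)) = 1.654848, which rounds to 1.6548.

1.6548


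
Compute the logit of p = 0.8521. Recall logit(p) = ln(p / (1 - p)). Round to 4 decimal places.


Compute the odds: 0.8521/0.1479 = 5.7613.
Take the natural log: ln(5.7613) = 1.7512.

1.7512


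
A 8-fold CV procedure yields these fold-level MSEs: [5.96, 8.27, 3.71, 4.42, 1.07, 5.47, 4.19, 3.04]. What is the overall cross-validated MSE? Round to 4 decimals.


Add all fold MSEs: 36.1300.
Divide by k = 8: 36.1300/8 = 4.5163.

4.5163


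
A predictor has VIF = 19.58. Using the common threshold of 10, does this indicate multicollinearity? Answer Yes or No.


Compare VIF = 19.58 to the threshold of 10.
19.58 >= 10, so the answer is Yes.

Yes


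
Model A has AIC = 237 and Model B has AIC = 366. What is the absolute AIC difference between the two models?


Compute |237 - 366| = 129.
Model A has the smaller AIC.

129


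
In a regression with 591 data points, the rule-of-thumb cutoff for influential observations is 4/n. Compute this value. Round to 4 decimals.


Using the rule of thumb:
Threshold = 4 / 591 = 0.0068.

0.0068


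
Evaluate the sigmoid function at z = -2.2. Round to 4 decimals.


Compute exp(2.2000) = 9.0250.
Sigmoid = 1 / (1 + 9.0250) = 1 / 10.0250 = 0.0998.

0.0998


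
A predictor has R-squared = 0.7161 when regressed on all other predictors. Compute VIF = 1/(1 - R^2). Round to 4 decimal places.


Using VIF = 1/(1 - R^2_j):
1 - 0.7161 = 0.2839.
VIF = 3.5224.

3.5224


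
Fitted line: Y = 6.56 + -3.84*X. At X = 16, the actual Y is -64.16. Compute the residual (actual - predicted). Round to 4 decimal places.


Predicted = 6.56 + -3.84 * 16 = -54.8800.
Residual = -64.16 - -54.8800 = -9.2800.

-9.2800


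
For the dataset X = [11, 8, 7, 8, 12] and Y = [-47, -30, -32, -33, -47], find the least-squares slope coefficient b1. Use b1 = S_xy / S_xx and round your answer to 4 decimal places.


Calculate xbar = 9.2000, ybar = -37.8000.
S_xx = 18.8000, S_xy = -70.2000.
Using b1 = S_xy / S_xx = -70.2000 / 18.8000, we get b1 = -3.7340.

-3.7340


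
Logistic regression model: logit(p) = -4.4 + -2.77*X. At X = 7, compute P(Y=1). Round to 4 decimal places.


Linear predictor: z = -4.4 + -2.77 * 7 = -23.7900.
P = 1/(1 + exp(23.7900)) = 1/(1 + 21471665088.0314) = 0.0000.

0.0000


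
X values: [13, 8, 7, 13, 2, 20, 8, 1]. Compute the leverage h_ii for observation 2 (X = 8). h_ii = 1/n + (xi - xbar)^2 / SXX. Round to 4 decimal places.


n = 8, xbar = 9.0000.
SXX = sum((xi - xbar)^2) = 272.0000.
h = 1/8 + (8 - 9.0000)^2 / 272.0000 = 0.1287.

0.1287


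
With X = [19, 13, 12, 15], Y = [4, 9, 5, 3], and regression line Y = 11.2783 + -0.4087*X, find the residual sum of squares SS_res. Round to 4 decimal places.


Predicted values from Y = 11.2783 + -0.4087*X.
Residuals: [0.4870, 3.0348, -1.3739, -2.1478].
SSres = 15.9478.

15.9478


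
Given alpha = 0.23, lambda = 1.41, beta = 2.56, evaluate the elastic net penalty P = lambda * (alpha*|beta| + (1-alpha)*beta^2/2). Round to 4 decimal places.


Compute:
L1 = 0.23 * 2.56 = 0.5888.
L2 = 0.77 * 2.56^2 / 2 = 2.5231.
Penalty = 1.41 * (0.5888 + 2.5231) = 4.3878.

4.3878


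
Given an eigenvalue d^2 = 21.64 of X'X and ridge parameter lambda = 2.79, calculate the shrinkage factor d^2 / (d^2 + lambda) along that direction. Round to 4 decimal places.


Compute the denominator: 21.64 + 2.79 = 24.4300.
Shrinkage factor = 21.64 / 24.4300 = 0.8858.

0.8858


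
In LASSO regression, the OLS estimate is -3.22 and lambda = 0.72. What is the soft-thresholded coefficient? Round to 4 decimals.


Check: |-3.22| = 3.22 vs lambda = 0.72.
Since |beta| > lambda, coefficient = sign(beta)*(|beta| - lambda) = -2.5000.
Soft-thresholded coefficient = -2.5000.

-2.5000


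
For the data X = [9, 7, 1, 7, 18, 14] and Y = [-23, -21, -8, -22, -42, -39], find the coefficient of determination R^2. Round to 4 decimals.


The fitted line is Y = -6.2895 + -2.0940*X.
SSres = 21.2669, SStot = 798.8333.
R^2 = 1 - SSres/SStot = 0.9734.

0.9734


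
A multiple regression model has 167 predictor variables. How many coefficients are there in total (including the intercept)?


Total coefficients = number of predictors + 1 (for the intercept).
= 167 + 1 = 168.

168


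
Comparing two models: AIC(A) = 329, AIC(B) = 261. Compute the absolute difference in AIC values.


|AIC_A - AIC_B| = |329 - 261| = 68.
Model B is preferred (lower AIC).

68


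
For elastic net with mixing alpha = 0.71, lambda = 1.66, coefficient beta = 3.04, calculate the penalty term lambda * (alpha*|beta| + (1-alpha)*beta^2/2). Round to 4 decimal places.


alpha * |beta| = 0.71 * 3.04 = 2.1584.
(1-alpha) * beta^2/2 = 0.29 * 9.2416/2 = 1.3400.
Total = 1.66 * (2.1584 + 1.3400) = 5.8074.

5.8074


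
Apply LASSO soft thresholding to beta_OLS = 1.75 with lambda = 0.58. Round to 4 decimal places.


Absolute value: |1.75| = 1.75.
Compare to lambda = 0.58.
Since |beta| > lambda, coefficient = sign(beta)*(|beta| - lambda) = 1.1700.

1.1700


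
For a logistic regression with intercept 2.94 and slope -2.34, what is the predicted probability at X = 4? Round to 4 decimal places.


Linear predictor: z = 2.94 + -2.34 * 4 = -6.4200.
P = 1/(1 + exp(6.4200)) = 1/(1 + 614.0031) = 0.0016.

0.0016


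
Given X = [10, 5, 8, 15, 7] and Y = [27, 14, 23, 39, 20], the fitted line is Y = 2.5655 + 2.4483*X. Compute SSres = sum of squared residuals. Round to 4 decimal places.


Predicted values from Y = 2.5655 + 2.4483*X.
Residuals: [-0.0485, -0.8070, 0.8481, -0.2900, 0.2964].
SSres = 1.5448.

1.5448


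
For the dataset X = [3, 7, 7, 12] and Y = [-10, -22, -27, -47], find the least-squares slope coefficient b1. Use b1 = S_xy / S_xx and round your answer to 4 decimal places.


First compute the means: xbar = 7.2500, ybar = -26.5000.
Then S_xx = sum((xi - xbar)^2) = 40.7500.
S_xy = sum((xi - xbar)(yi - ybar)) = -168.5000.
b1 = S_xy / S_xx = -168.5000 / 40.7500 = -4.1350.

-4.1350


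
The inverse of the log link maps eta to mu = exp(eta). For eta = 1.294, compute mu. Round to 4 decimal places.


The inverse log link gives:
mu = exp(1.294) = 3.6473.

3.6473


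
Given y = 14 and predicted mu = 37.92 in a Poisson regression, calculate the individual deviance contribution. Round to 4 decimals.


Compute y*ln(y/mu) = 14*ln(14/37.92) = 14*-0.996421 = -13.949894.
y - mu = -23.92.
D = 2*(-13.949894 - (-23.92)) = 19.940212, which rounds to 19.9402.

19.9402


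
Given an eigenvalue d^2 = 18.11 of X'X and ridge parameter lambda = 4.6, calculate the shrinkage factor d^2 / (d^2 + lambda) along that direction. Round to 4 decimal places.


d^2 + lambda = 18.11 + 4.6 = 22.7100.
Shrinkage factor = 18.11/22.7100 = 0.7974.

0.7974


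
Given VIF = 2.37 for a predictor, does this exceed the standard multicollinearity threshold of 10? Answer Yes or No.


The threshold is 10.
VIF = 2.37 is < 10.
Multicollinearity indication: No.

No


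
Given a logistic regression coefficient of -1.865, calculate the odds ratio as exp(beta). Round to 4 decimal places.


exp(-1.865) = 0.1549.
So the odds ratio is 0.1549.

0.1549


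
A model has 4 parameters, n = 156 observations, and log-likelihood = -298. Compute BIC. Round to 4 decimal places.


k * ln(n) = 4 * ln(156) = 4 * 5.049856 = 20.199424.
-2 * loglik = -2 * (-298) = 596.
BIC = 20.199424 + 596 = 616.199424, which rounds to 616.1994.

616.1994


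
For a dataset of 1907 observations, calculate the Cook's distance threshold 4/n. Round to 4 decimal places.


Using the rule of thumb:
Threshold = 4 / 1907 = 0.0021.

0.0021


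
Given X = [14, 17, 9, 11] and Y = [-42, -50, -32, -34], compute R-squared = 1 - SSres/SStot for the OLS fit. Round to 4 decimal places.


After computing the OLS fit (b0=-9.8367, b1=-2.3265):
SSres = 4.0816, SStot = 203.0000.
R^2 = 1 - 4.0816/203.0000 = 0.9799.

0.9799


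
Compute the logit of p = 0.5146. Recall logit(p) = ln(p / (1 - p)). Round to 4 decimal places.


The odds are p/(1-p) = 0.5146 / 0.4854 = 1.0602.
logit(p) = ln(1.0602) = 0.0584.

0.0584


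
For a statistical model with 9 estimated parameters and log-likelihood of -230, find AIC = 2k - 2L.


AIC = 2k - 2*loglik = 2(9) - 2(-230).
= 18 + 460 = 478.

478


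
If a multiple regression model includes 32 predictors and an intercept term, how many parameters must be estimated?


Each predictor gets one coefficient, plus one intercept.
Total parameters = 32 + 1 = 33.

33


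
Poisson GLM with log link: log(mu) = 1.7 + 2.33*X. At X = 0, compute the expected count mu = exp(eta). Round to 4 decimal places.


Compute eta = 1.7 + 2.33 * 0 = 1.7000.
Apply inverse link: mu = e^1.7000 = 5.4739.

5.4739


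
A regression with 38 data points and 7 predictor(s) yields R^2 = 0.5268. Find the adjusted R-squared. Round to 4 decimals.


Plug in: Adj R^2 = 1 - (1 - 0.5268) * 37/30.
= 1 - 0.4732 * 37/30
= 1 - 17.5084 / 30
= 1 - 0.5836 = 0.4164.

0.4164


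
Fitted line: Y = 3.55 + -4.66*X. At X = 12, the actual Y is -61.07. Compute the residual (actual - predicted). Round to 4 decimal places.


Predicted = 3.55 + -4.66 * 12 = -52.3700.
Residual = -61.07 - -52.3700 = -8.7000.

-8.7000


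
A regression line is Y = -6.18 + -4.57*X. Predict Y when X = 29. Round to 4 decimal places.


Predicted value:
Y = -6.18 + (-4.57)(29) = -6.18 + -132.5300 = -138.7100.

-138.7100


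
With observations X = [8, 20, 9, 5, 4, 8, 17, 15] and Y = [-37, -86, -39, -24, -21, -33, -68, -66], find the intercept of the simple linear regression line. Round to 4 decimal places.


Compute b1 = -4.0104 from the OLS formula.
With xbar = 10.7500 and ybar = -46.7500, the intercept is:
b0 = -46.7500 - -4.0104 * 10.7500 = -3.6378.

-3.6378


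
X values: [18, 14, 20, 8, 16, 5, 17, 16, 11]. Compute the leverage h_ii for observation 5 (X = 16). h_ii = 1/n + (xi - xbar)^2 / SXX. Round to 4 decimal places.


Compute xbar = 13.8889 with n = 9 observations.
SXX = 194.8889.
Leverage = 1/9 + (16 - 13.8889)^2/194.8889 = 0.1340.

0.1340


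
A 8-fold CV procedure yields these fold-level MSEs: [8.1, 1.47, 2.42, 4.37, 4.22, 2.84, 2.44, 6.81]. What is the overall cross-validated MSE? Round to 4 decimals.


Add all fold MSEs: 32.6700.
Divide by k = 8: 32.6700/8 = 4.0838.

4.0838


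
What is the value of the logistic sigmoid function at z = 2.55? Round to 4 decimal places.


First, exp(-2.5500) = 0.0781.
Then sigma(z) = 1/(1 + 0.0781) = 0.9276.

0.9276


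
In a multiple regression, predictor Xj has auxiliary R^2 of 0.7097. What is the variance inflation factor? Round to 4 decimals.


VIF = 1 / (1 - 0.7097).
= 1 / 0.2903 = 3.4447.

3.4447


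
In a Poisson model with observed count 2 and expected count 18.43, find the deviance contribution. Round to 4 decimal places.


Compute y*ln(y/mu) = 2*ln(2/18.43) = 2*-2.220833 = -4.441666.
y - mu = -16.43.
D = 2*(-4.441666 - (-16.43)) = 23.976668, which rounds to 23.9767.

23.9767


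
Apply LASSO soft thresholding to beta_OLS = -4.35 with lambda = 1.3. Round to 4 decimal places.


|beta_OLS| = 4.35.
lambda = 1.3.
Since |beta| > lambda, coefficient = sign(beta)*(|beta| - lambda) = -3.0500.
Result = -3.0500.

-3.0500


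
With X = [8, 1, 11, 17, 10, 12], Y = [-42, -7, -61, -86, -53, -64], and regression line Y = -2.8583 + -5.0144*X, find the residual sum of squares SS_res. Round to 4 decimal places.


Predicted values from Y = -2.8583 + -5.0144*X.
Residuals: [0.9735, 0.8727, -2.9833, 2.1031, 0.0023, -0.9689].
SSres = 15.9712.

15.9712


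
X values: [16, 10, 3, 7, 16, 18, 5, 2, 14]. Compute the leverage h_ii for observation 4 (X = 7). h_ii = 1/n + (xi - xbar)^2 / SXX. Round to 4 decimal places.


Mean of X: xbar = 10.1111.
SXX = 298.8889.
For X = 7: h = 1/9 + (7 - 10.1111)^2/298.8889 = 0.1435.

0.1435


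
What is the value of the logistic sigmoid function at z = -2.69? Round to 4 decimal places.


First, exp(2.6900) = 14.7317.
Then sigma(z) = 1/(1 + 14.7317) = 0.0636.

0.0636


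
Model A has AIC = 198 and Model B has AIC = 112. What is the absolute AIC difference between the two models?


Compute |198 - 112| = 86.
Model B has the smaller AIC.

86


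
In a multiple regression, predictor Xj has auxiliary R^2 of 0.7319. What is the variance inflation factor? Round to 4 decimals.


VIF = 1 / (1 - 0.7319).
= 1 / 0.2681 = 3.7300.

3.7300


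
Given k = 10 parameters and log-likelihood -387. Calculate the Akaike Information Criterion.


Compute:
2k = 2*10 = 20.
-2*loglik = -2*(-387) = 774.
AIC = 20 + 774 = 794.

794


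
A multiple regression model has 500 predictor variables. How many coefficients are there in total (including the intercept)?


Total coefficients = number of predictors + 1 (for the intercept).
= 500 + 1 = 501.

501


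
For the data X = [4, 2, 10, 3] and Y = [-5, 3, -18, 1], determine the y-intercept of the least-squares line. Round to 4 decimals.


Compute b1 = -2.6000 from the OLS formula.
With xbar = 4.7500 and ybar = -4.7500, the intercept is:
b0 = -4.7500 - -2.6000 * 4.7500 = 7.6000.

7.6000


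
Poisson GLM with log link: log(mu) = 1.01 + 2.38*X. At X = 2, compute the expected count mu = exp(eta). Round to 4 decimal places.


eta = 1.01 + 2.38 * 2 = 5.7700.
mu = exp(5.7700) = 320.5377.

320.5377


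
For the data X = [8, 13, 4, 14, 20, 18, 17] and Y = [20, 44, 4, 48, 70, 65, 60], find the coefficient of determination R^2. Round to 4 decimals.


After computing the OLS fit (b0=-12.7752, b1=4.2599):
SSres = 12.2131, SStot = 3563.7143.
R^2 = 1 - 12.2131/3563.7143 = 0.9966.

0.9966


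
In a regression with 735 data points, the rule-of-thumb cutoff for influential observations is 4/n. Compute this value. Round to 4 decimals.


The threshold is 4/n.
4/735 = 0.0054.

0.0054


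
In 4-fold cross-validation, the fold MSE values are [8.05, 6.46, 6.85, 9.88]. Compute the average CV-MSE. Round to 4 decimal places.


Add all fold MSEs: 31.2400.
Divide by k = 4: 31.2400/4 = 7.8100.

7.8100


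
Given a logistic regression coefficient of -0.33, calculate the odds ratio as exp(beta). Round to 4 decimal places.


exp(-0.33) = 0.7189.
So the odds ratio is 0.7189.

0.7189


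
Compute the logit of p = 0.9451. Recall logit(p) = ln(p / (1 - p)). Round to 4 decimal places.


1 - p = 0.0549.
p/(1-p) = 17.2149.
logit = ln(17.2149) = 2.8458.

2.8458


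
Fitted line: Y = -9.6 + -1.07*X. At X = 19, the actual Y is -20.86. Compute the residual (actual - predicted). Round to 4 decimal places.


Compute yhat = -9.6 + (-1.07)(19) = -29.9300.
Residual = actual - predicted = -20.86 - -29.9300 = 9.0700.

9.0700


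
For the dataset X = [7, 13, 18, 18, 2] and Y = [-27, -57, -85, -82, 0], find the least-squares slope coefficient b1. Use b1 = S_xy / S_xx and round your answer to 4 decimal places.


First compute the means: xbar = 11.6000, ybar = -50.2000.
Then S_xx = sum((xi - xbar)^2) = 197.2000.
S_xy = sum((xi - xbar)(yi - ybar)) = -1024.4000.
b1 = S_xy / S_xx = -1024.4000 / 197.2000 = -5.1947.

-5.1947


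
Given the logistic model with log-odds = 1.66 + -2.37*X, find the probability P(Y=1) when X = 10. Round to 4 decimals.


Compute z = 1.66 + (-2.37)(10) = -22.0400.
exp(-z) = 3731215914.7945.
P = 1/(1 + 3731215914.7945) = 0.0000.

0.0000


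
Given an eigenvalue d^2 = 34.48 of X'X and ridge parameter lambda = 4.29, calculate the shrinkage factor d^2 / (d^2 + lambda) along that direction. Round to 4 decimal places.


d^2 + lambda = 34.48 + 4.29 = 38.7700.
Shrinkage factor = 34.48/38.7700 = 0.8893.

0.8893


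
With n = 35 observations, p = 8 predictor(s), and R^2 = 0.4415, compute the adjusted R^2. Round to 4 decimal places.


Plug in: Adj R^2 = 1 - (1 - 0.4415) * 34/26.
= 1 - 0.5585 * 34/26
= 1 - 18.9890 / 26
= 1 - 0.7303 = 0.2697.

0.2697


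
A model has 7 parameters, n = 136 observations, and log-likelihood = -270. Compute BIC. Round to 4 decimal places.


Compute k*ln(n) = 7*ln(136) = 7*4.912655 = 34.388585.
Then -2*loglik = 540.
BIC = 34.388585 + 540 = 574.388585, which rounds to 574.3886.

574.3886


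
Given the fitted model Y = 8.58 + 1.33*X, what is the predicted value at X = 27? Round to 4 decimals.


Substitute X = 27 into the equation:
Y = 8.58 + 1.33 * 27 = 8.58 + 35.9100 = 44.4900.

44.4900


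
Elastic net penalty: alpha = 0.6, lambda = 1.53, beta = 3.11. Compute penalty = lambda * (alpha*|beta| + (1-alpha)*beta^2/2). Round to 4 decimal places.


L1 component = 0.6 * |3.11| = 1.8660.
L2 component = 0.4 * 3.11^2 / 2 = 1.9344.
Penalty = 1.53 * (1.8660 + 1.9344) = 1.53 * 3.8004 = 5.8146.

5.8146


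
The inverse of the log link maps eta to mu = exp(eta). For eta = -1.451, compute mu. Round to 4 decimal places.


Apply the inverse link:
mu = e^-1.451 = 0.2343.

0.2343


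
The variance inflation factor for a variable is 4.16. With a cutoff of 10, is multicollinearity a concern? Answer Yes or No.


Check: VIF = 4.16 vs threshold = 10.
Since 4.16 < 10, the answer is No.

No


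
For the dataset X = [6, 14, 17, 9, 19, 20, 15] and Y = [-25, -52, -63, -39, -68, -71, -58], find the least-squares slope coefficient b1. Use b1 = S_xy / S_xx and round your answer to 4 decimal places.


First compute the means: xbar = 14.2857, ybar = -53.7143.
Then S_xx = sum((xi - xbar)^2) = 159.4286.
S_xy = sum((xi - xbar)(yi - ybar)) = -510.5714.
b1 = S_xy / S_xx = -510.5714 / 159.4286 = -3.2025.

-3.2025


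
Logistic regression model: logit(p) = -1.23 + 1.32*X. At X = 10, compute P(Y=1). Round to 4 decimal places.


Compute z = -1.23 + (1.32)(10) = 11.9700.
exp(-z) = 0.0000.
P = 1/(1 + 0.0000) = 1.0000.

1.0000


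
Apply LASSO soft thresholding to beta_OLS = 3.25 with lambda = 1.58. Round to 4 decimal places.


Absolute value: |3.25| = 3.25.
Compare to lambda = 1.58.
Since |beta| > lambda, coefficient = sign(beta)*(|beta| - lambda) = 1.6700.

1.6700


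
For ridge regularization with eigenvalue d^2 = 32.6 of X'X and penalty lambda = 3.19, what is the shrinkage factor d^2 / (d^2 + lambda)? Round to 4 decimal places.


Compute the denominator: 32.6 + 3.19 = 35.7900.
Shrinkage factor = 32.6 / 35.7900 = 0.9109.

0.9109


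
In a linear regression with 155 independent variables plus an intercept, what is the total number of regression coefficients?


Including the intercept, the model has 155 predictor coefficients + 1 intercept.
Total = 156.

156


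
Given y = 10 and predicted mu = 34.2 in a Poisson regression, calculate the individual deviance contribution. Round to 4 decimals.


First: ln(10/34.2) = -1.229641.
Then: 10 * -1.229641 = -12.296410.
y - mu = 10 - 34.2 = -24.2.
D = 2(-12.296410 - -24.2) = 23.807180, which rounds to 23.8072.

23.8072


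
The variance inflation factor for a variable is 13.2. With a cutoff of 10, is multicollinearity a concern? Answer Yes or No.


Compare VIF = 13.2 to the threshold of 10.
13.2 >= 10, so the answer is Yes.

Yes


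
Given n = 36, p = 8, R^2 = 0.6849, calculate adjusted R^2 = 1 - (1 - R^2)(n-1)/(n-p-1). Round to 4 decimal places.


Adjusted R^2 = 1 - (1 - R^2) * (n-1)/(n-p-1).
(1 - R^2) = 0.3151.
(n-1)/(n-p-1) = 35/27.
(1 - R^2) * (n-1) = 0.3151 * 35 = 11.0285.
Divide by (n-p-1): 11.0285 / 27 = 0.4085.
Adj R^2 = 1 - 0.4085 = 0.5915.

0.5915


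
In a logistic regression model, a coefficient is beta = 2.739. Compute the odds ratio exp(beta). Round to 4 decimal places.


The odds ratio is computed as:
OR = e^(2.739) = 15.4715.

15.4715


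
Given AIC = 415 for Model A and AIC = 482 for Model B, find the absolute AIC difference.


Compute |415 - 482| = 67.
Model A has the smaller AIC.

67


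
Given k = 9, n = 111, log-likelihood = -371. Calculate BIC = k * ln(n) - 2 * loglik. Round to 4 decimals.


k * ln(n) = 9 * ln(111) = 9 * 4.709530 = 42.385770.
-2 * loglik = -2 * (-371) = 742.
BIC = 42.385770 + 742 = 784.385770, which rounds to 784.3858.

784.3858


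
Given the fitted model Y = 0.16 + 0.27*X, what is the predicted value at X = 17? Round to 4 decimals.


Plug X = 17 into Y = 0.16 + 0.27*X:
Y = 0.16 + 4.5900 = 4.7500.

4.7500


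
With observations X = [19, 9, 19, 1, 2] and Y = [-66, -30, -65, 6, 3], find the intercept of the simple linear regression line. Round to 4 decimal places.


The slope is b1 = -3.9838.
Sample means are xbar = 10.0000 and ybar = -30.4000.
Intercept: b0 = -30.4000 - (-3.9838)(10.0000) = 9.4377.

9.4377


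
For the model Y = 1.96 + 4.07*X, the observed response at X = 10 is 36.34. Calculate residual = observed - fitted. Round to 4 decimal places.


Predicted = 1.96 + 4.07 * 10 = 42.6600.
Residual = 36.34 - 42.6600 = -6.3200.

-6.3200


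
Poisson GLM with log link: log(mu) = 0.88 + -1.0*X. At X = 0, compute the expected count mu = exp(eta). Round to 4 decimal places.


eta = 0.88 + -1.0 * 0 = 0.8800.
mu = exp(0.8800) = 2.4109.

2.4109


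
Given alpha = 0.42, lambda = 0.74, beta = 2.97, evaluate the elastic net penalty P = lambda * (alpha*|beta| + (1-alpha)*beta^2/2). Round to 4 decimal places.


alpha * |beta| = 0.42 * 2.97 = 1.2474.
(1-alpha) * beta^2/2 = 0.58 * 8.8209/2 = 2.5581.
Total = 0.74 * (1.2474 + 2.5581) = 2.8160.

2.8160


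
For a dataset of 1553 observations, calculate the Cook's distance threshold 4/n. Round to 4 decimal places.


Using the rule of thumb:
Threshold = 4 / 1553 = 0.0026.

0.0026


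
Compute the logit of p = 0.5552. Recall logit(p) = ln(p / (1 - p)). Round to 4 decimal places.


1 - p = 0.4448.
p/(1-p) = 1.2482.
logit = ln(1.2482) = 0.2217.

0.2217


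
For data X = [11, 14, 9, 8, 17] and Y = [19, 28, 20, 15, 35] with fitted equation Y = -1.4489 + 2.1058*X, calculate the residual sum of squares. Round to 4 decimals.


For each point, residual = actual - predicted.
Residuals: [-2.7149, -0.0323, 2.4967, -0.3975, 0.6503].
Sum of squared residuals = 14.1861.

14.1861


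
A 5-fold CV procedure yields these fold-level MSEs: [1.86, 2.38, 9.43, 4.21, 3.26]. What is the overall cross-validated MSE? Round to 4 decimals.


Add all fold MSEs: 21.1400.
Divide by k = 5: 21.1400/5 = 4.2280.

4.2280


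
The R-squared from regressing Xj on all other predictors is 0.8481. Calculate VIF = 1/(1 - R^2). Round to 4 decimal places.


Denominator: 1 - 0.8481 = 0.1519.
VIF = 1 / 0.1519 = 6.5833.

6.5833


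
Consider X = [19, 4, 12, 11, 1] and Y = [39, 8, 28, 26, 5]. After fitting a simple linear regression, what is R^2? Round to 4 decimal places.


After computing the OLS fit (b0=2.3439, b1=2.0060):
SSres = 13.1928, SStot = 822.8000.
R^2 = 1 - 13.1928/822.8000 = 0.9840.

0.9840


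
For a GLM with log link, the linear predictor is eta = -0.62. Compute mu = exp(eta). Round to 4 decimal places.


mu = exp(eta) = exp(-0.62).
= 0.5379.

0.5379


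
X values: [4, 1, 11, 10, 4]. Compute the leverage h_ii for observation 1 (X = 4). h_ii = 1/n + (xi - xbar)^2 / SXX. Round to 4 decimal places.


Compute xbar = 6.0000 with n = 5 observations.
SXX = 74.0000.
Leverage = 1/5 + (4 - 6.0000)^2/74.0000 = 0.2541.

0.2541


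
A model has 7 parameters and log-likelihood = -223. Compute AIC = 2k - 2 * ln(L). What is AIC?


Compute:
2k = 2*7 = 14.
-2*loglik = -2*(-223) = 446.
AIC = 14 + 446 = 460.

460


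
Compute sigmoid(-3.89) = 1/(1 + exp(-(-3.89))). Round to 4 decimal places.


exp(3.8900) = 48.9109.
1 + exp(-z) = 49.9109.
sigmoid = 1/49.9109 = 0.0200.

0.0200


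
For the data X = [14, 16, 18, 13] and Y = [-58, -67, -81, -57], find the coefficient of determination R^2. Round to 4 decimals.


After computing the OLS fit (b0=8.9492, b1=-4.8983):
SSres = 16.8475, SStot = 370.7500.
R^2 = 1 - 16.8475/370.7500 = 0.9546.

0.9546


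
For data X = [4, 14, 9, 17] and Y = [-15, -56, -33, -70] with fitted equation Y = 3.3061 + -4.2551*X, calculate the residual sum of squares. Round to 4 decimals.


Predicted values from Y = 3.3061 + -4.2551*X.
Residuals: [-1.2857, 0.2653, 1.9898, -0.9694].
SSres = 6.6224.

6.6224


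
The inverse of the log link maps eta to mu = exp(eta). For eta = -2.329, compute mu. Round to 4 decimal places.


Apply the inverse link:
mu = e^-2.329 = 0.0974.

0.0974


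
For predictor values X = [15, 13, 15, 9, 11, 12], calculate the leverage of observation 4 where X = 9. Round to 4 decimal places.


n = 6, xbar = 12.5000.
SXX = sum((xi - xbar)^2) = 27.5000.
h = 1/6 + (9 - 12.5000)^2 / 27.5000 = 0.6121.

0.6121


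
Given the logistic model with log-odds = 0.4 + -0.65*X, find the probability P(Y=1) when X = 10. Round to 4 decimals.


Compute z = 0.4 + (-0.65)(10) = -6.1000.
exp(-z) = 445.8578.
P = 1/(1 + 445.8578) = 0.0022.

0.0022


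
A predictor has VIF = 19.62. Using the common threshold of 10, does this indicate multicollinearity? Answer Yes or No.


Check: VIF = 19.62 vs threshold = 10.
Since 19.62 >= 10, the answer is Yes.

Yes


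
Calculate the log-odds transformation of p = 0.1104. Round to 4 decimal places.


1 - p = 0.8896.
p/(1-p) = 0.1241.
logit = ln(0.1241) = -2.0867.

-2.0867


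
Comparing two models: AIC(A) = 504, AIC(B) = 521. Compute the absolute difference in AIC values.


Compute |504 - 521| = 17.
Model A has the smaller AIC.

17


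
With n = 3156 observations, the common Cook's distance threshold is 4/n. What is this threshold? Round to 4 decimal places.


The threshold is 4/n.
4/3156 = 0.0013.

0.0013


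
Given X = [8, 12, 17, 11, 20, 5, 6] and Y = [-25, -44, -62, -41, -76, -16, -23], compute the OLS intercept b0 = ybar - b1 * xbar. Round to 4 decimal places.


The slope is b1 = -3.9055.
Sample means are xbar = 11.2857 and ybar = -41.0000.
Intercept: b0 = -41.0000 - (-3.9055)(11.2857) = 3.0762.

3.0762


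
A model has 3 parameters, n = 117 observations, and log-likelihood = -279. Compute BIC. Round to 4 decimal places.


ln(117) = 4.762174.
k * ln(n) = 3 * 4.762174 = 14.286522.
-2L = 558.
BIC = 14.286522 + 558 = 572.286522, which rounds to 572.2865.

572.2865


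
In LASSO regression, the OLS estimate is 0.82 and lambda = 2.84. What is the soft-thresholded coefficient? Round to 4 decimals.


Absolute value: |0.82| = 0.82.
Compare to lambda = 2.84.
Since |beta| <= lambda, the coefficient is set to 0.

0.0000


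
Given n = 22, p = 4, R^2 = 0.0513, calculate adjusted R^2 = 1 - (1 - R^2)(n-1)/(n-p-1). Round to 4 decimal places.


Using the formula:
(1 - 0.0513) = 0.9487.
Multiply by 21/17: 0.9487 * 21 = 19.9227, then 19.9227 / 17 = 1.1719.
Adj R^2 = 1 - 1.1719 = -0.1719.

-0.1719


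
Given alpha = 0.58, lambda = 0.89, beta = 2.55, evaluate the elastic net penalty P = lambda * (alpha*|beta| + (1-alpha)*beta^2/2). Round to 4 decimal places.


alpha * |beta| = 0.58 * 2.55 = 1.4790.
(1-alpha) * beta^2/2 = 0.42 * 6.5025/2 = 1.3655.
Total = 0.89 * (1.4790 + 1.3655) = 2.5316.

2.5316


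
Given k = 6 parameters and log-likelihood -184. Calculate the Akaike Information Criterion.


AIC = 2*6 - 2*(-184).
= 12 + 368 = 380.

380


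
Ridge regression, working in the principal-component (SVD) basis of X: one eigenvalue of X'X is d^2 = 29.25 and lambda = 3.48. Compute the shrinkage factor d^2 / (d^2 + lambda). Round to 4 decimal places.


Compute the denominator: 29.25 + 3.48 = 32.7300.
Shrinkage factor = 29.25 / 32.7300 = 0.8937.

0.8937


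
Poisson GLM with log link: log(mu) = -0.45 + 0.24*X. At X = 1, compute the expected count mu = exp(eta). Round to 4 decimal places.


eta = -0.45 + 0.24 * 1 = -0.2100.
mu = exp(-0.2100) = 0.8106.

0.8106


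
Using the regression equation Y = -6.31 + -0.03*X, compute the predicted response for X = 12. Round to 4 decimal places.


Plug X = 12 into Y = -6.31 + -0.03*X:
Y = -6.31 + -0.3600 = -6.6700.

-6.6700


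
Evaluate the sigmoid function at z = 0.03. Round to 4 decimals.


exp(-0.0300) = 0.9704.
1 + exp(-z) = 1.9704.
sigmoid = 1/1.9704 = 0.5075.

0.5075


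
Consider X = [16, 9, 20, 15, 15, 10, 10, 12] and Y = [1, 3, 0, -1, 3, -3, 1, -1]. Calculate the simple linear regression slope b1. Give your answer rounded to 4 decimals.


First compute the means: xbar = 13.3750, ybar = 0.3750.
Then S_xx = sum((xi - xbar)^2) = 99.8750.
S_xy = sum((xi - xbar)(yi - ybar)) = 0.8750.
b1 = S_xy / S_xx = 0.8750 / 99.8750 = 0.0088.

0.0088


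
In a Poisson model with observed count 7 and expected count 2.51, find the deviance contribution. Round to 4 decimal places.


y/mu = 7/2.51 = 2.788845 (approx.), and ln(7/2.51) = 1.025627.
y * ln(y/mu) = 7 * 1.025627 = 7.179389.
y - mu = 4.49.
D = 2 * (7.179389 - 4.49) = 5.378778, which rounds to 5.3788.

5.3788


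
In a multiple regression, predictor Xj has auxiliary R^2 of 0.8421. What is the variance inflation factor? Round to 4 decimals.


Denominator: 1 - 0.8421 = 0.1579.
VIF = 1 / 0.1579 = 6.3331.

6.3331


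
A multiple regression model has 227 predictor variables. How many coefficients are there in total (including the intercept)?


Each predictor gets one coefficient, plus one intercept.
Total parameters = 227 + 1 = 228.

228


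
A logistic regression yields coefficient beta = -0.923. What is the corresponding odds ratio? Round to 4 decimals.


Odds ratio = exp(beta) = exp(-0.923).
= 0.3973.

0.3973


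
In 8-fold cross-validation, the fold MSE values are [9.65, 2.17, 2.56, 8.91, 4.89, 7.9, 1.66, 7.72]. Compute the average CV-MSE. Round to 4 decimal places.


Add all fold MSEs: 45.4600.
Divide by k = 8: 45.4600/8 = 5.6825.

5.6825


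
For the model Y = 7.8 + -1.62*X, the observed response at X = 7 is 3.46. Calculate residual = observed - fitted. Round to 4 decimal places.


Predicted = 7.8 + -1.62 * 7 = -3.5400.
Residual = 3.46 - -3.5400 = 7.0000.

7.0000


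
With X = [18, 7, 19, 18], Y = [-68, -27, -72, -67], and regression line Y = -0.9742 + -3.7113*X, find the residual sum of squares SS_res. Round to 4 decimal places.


For each point, residual = actual - predicted.
Residuals: [-0.2224, -0.0467, -0.5111, 0.7776].
Sum of squared residuals = 0.9175.

0.9175


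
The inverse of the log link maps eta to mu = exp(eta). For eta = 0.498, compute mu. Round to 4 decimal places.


Apply the inverse link:
mu = e^0.498 = 1.6454.

1.6454


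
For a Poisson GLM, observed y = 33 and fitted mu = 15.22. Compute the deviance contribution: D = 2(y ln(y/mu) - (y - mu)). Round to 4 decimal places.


y/mu = 33/15.22 = 2.168200 (approx.), and ln(33/15.22) = 0.773897.
y * ln(y/mu) = 33 * 0.773897 = 25.538601.
y - mu = 17.78.
D = 2 * (25.538601 - 17.78) = 15.517202, which rounds to 15.5172.

15.5172


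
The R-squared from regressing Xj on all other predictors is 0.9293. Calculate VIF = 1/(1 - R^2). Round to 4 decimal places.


Using VIF = 1/(1 - R^2_j):
1 - 0.9293 = 0.0707.
VIF = 14.1443.

14.1443


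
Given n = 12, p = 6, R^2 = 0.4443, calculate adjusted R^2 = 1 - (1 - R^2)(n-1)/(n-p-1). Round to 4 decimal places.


Plug in: Adj R^2 = 1 - (1 - 0.4443) * 11/5.
= 1 - 0.5557 * 11/5
= 1 - 6.1127 / 5
= 1 - 1.2225 = -0.2225.

-0.2225


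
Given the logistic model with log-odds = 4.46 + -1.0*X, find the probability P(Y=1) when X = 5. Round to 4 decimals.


Compute z = 4.46 + (-1.0)(5) = -0.5400.
exp(-z) = 1.7160.
P = 1/(1 + 1.7160) = 0.3682.

0.3682


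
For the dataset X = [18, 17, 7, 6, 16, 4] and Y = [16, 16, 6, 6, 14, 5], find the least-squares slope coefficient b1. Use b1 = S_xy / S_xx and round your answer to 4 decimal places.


The sample means are xbar = 11.3333 and ybar = 10.5000.
Compute S_xx = 199.3333 and S_xy = 168.0000.
Slope b1 = S_xy / S_xx = 168.0000 / 199.3333 = 0.8428.

0.8428


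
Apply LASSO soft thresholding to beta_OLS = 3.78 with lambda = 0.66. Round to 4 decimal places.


|beta_OLS| = 3.78.
lambda = 0.66.
Since |beta| > lambda, coefficient = sign(beta)*(|beta| - lambda) = 3.1200.
Result = 3.1200.

3.1200


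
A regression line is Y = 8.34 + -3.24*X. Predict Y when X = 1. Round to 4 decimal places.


Predicted value:
Y = 8.34 + (-3.24)(1) = 8.34 + -3.2400 = 5.1000.

5.1000


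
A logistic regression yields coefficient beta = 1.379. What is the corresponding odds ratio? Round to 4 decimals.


exp(1.379) = 3.9709.
So the odds ratio is 3.9709.

3.9709


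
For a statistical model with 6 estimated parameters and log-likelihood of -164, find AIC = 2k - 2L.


Compute:
2k = 2*6 = 12.
-2*loglik = -2*(-164) = 328.
AIC = 12 + 328 = 340.

340


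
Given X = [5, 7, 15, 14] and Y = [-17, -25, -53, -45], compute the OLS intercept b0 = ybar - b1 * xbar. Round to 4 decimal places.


Compute b1 = -3.3445 from the OLS formula.
With xbar = 10.2500 and ybar = -35.0000, the intercept is:
b0 = -35.0000 - -3.3445 * 10.2500 = -0.7191.

-0.7191


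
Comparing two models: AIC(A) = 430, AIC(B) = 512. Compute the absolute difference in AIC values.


Compute |430 - 512| = 82.
Model A has the smaller AIC.

82


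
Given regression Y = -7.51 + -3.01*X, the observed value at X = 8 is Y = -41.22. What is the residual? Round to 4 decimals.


Predicted = -7.51 + -3.01 * 8 = -31.5900.
Residual = -41.22 - -31.5900 = -9.6300.

-9.6300
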